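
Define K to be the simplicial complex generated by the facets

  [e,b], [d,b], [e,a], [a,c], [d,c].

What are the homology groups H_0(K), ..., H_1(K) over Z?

Fix the vertex order a < b < c < d < e and write every simplex with vertices in increasing order. Then dim K = 1 and the simplices of K are:

  0-simplices (5): a, b, c, d, e
  1-simplices (5): ac, ae, bd, be, cd

so the chain groups are C_0 ≅ Z^5, C_1 ≅ Z^5.

The boundary map ∂_1: C_1 → C_0 is given by ∂[p,q] = [q] − [p]. For instance
  ∂cd = d − c.
As a 5×5 matrix over Z this has rank 4, with invariant factors (1,1,1,1).

From H_k ≅ ker(∂_k) / im(∂_{k+1}) we obtain:

  H_0: rank C_0 − rank ∂_1 = 5 − 4 = 1, and the invariant factors of ∂_1 are all 1, so H_0 = Z.
  H_1: rank ker ∂_1 − rank ∂_2 = (5 − 4) − 0 = 1, and there is no ∂_2, so H_1 = Z.

H_0 ≅ Z,  H_1 ≅ Z.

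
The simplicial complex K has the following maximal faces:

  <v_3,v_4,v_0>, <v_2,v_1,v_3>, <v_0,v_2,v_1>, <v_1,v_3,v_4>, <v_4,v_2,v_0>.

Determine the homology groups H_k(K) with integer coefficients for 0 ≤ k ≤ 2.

H_0 ≅ Z,  H_1 ≅ Z,  H_2 = 0.

K has 5 vertices, 10 edges, 5 triangles.
rank ∂_0 = 0, rank ∂_1 = 4 ⇒ b_0 = 5 − 0 − 4 = 1; all invariant factors of ∂_1 are 1 so no torsion. So H_0 = Z.
rank ∂_1 = 4, rank ∂_2 = 5 ⇒ b_1 = 10 − 4 − 5 = 1; all invariant factors of ∂_2 are 1 so no torsion. So H_1 = Z.
rank ∂_2 = 5, rank ∂_3 = 0 ⇒ b_2 = 5 − 5 − 0 = 0. So H_2 = 0.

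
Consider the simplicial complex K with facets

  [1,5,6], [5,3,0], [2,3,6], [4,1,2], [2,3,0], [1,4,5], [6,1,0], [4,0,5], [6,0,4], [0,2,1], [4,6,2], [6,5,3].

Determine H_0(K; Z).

Fix the vertex order 0 < 1 < 2 < 3 < 4 < 5 < 6 and write every simplex with vertices in increasing order. Then dim K = 2 and the simplices of K are:

  0-simplices (7): [0], [1], [2], [3], [4], [5], [6]
  1-simplices (18): [0,1], [0,2], [0,3], [0,4], [0,5], [0,6], [1,2], [1,4], [1,5], [1,6], [2,3], [2,4], [2,6], [3,5], [3,6], [4,5], [4,6], [5,6]
  2-simplices (12): [0,1,2], [0,1,6], [0,2,3], [0,3,5], [0,4,5], [0,4,6], [1,2,4], [1,4,5], [1,5,6], [2,3,6], [2,4,6], [3,5,6]

Hence C_0 ≅ Z^7, C_1 ≅ Z^18, C_2 ≅ Z^12.

Boundary ∂_1: C_1 → C_0 sends each edge [p,q] (with p < q) to q − p. For instance
  ∂[0,4] = [4] − [0].
The resulting 7×18 matrix has rank 6, and its Smith normal form has invariant factors (1,1,1,1,1,1).

∂_2: C_2 → C_1 maps a triangle to the signed sum of its edges. For instance
  ∂[0,4,6] = [4,6] − [0,6] + [0,4],
  ∂[1,2,4] = [2,4] − [1,4] + [1,2].
As a 18×12 matrix over Z this has rank 12, with invariant factors (1,1,1,1,1,1,1,1,1,1,1,2).

From H_k ≅ ker(∂_k) / im(∂_{k+1}) we obtain:

  H_0: rank C_0 − rank ∂_1 = 7 − 6 = 1, and the invariant factors of ∂_1 are all 1, so H_0 = Z.

H_0 = Z.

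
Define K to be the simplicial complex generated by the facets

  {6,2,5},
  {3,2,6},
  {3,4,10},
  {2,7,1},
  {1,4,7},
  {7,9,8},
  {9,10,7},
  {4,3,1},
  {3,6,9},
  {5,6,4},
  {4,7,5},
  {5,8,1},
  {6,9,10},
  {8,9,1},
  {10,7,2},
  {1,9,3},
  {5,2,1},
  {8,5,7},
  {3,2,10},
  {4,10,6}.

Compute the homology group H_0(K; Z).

H_0 = Z.

K has 10 vertices, 30 edges, 20 triangles.
rank ∂_0 = 0, rank ∂_1 = 9 ⇒ b_0 = 10 − 0 − 9 = 1; all invariant factors of ∂_1 are 1 so no torsion. So H_0 ≅ Z.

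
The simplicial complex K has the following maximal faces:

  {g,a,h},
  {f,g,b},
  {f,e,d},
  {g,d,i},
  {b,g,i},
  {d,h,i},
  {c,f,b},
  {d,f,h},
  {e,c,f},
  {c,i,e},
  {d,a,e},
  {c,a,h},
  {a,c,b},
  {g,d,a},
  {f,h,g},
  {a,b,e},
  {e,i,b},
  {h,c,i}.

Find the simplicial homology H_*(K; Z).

H_0 ≅ Z,  H_1 ≅ Z ⊕ Z/2Z,  H_2 = 0.

Fix the vertex order a < b < c < d < e < f < g < h < i and write every simplex with vertices in increasing order. Then dim K = 2 and the simplices of K are:

  0-simplices (9): a, b, c, d, e, f, g, h, i
  1-simplices (27): ab, ac, ad, ae, ag, ah, bc, be, bf, bg, bi, ce, cf, ch, ci, de, df, dg, dh, di, ef, ei, fg, fh, gh, gi, hi
  2-simplices (18): abc, abe, ach, ade, adg, agh, bcf, bei, bfg, bgi, cef, cei, chi, def, dfh, dgi, dhi, fgh

so the chain groups are C_0 ≅ Z^9, C_1 ≅ Z^27, C_2 ≅ Z^18.

The boundary map ∂_1: C_1 → C_0 is given by ∂[p,q] = [q] − [p]. For instance
  ∂df = f − d.
The 9×27 boundary matrix has rank 8 and Smith normal form diag(1,1,1,1,1,1,1,1).

Boundary ∂_2: C_2 → C_1 maps a triangle to the signed sum of its edges. For instance
  ∂def = ef − df + de,
  ∂dhi = hi − di + dh.
The 27×18 boundary matrix has rank 18 and Smith normal form diag(1,1,1,1,1,1,1,1,1,1,1,1,1,1,1,1,1,2).

Computing H_k = (kernel of ∂_k) / (image of ∂_{k+1}):

  H_0: rank C_0 − rank ∂_1 = 9 − 8 = 1, and the invariant factors of ∂_1 are all 1, so H_0 = Z.
  H_1: rank ker ∂_1 − rank ∂_2 = (27 − 8) − 18 = 1, and ∂_2 has invariant factor 2 > 1, so H_1 = Z ⊕ Z/2Z.
  H_2: rank ker ∂_2 − rank ∂_3 = (18 − 18) − 0 = 0, and there is no ∂_3, so H_2 = 0.

As a check, the Euler characteristic is 9 − 27 + 18 = 0, which agrees with 1 − 1 + 0 = 0.
(K is a triangulation of the Klein bottle.)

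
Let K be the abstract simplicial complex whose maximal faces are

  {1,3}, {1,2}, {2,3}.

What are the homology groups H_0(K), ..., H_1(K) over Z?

We work with the vertex ordering 1 < 2 < 3. The simplices of K, each written with vertices in increasing order, are:

  0-simplices (3): [1], [2], [3]
  1-simplices (3): [1,2], [1,3], [2,3]

Hence C_0 ≅ Z^3, C_1 ≅ Z^3.

Boundary ∂_1: C_1 → C_0 is given by ∂[p,q] = [q] − [p]. For instance
  ∂[1,2] = [2] − [1].
As a 3×3 matrix over Z this has rank 2, with invariant factors (1,1).

Reading off H_k = ker ∂_k / im ∂_{k+1}:

  H_0: rank C_0 − rank ∂_1 = 3 − 2 = 1, and the invariant factors of ∂_1 are all 1, so H_0 = Z.
  H_1: rank ker ∂_1 − rank ∂_2 = (3 − 2) − 0 = 1, and there is no ∂_2, so H_1 = Z.

As a check, the Euler characteristic is 3 − 3 = 0, which agrees with 1 − 1 = 0.
(K is a triangulation of the circle S^1.)

H_0 ≅ Z,  H_1 ≅ Z.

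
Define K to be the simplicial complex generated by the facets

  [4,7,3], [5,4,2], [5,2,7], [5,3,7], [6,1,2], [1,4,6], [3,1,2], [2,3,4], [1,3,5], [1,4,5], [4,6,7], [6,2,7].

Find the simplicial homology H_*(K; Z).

We work with the vertex ordering 1 < 2 < 3 < 4 < 5 < 6 < 7. The simplices of K, each written with vertices in increasing order, are:

  0-simplices (7): [1], [2], [3], [4], [5], [6], [7]
  1-simplices (18): [1,2], [1,3], [1,4], [1,5], [1,6], [2,3], [2,4], [2,5], [2,6], [2,7], [3,4], [3,5], [3,7], [4,5], [4,6], [4,7], [5,7], [6,7]
  2-simplices (12): [1,2,3], [1,2,6], [1,3,5], [1,4,5], [1,4,6], [2,3,4], [2,4,5], [2,5,7], [2,6,7], [3,4,7], [3,5,7], [4,6,7]

so the chain groups are C_0 ≅ Z^7, C_1 ≅ Z^18, C_2 ≅ Z^12.

Boundary ∂_1: C_1 → C_0 maps an edge to its endpoints' difference, ∂[p,q] = q − p.
The 7×18 boundary matrix has rank 6 and Smith normal form diag(1,1,1,1,1,1).

Boundary ∂_2: C_2 → C_1 acts by ∂[p,q,r] = [q,r] − [p,r] + [p,q]. For instance
  ∂[2,4,5] = [4,5] − [2,5] + [2,4],
  ∂[4,6,7] = [6,7] − [4,7] + [4,6].
The 18×12 boundary matrix has rank 12 and Smith normal form diag(1,1,1,1,1,1,1,1,1,1,1,2).

Computing H_k = (kernel of ∂_k) / (image of ∂_{k+1}):

  H_0: rank C_0 − rank ∂_1 = 7 − 6 = 1, and the invariant factors of ∂_1 are all 1, so H_0 ≅ Z.
  H_1: rank ker ∂_1 − rank ∂_2 = (18 − 6) − 12 = 0, and ∂_2 has invariant factor 2 > 1, so H_1 ≅ Z/2Z.
  H_2: rank ker ∂_2 − rank ∂_3 = (12 − 12) − 0 = 0, and there is no ∂_3, so H_2 ≅ 0.

(K is a triangulation of the real projective plane RP^2.)

H_0 = Z,  H_1 = Z/2Z,  H_2 = 0.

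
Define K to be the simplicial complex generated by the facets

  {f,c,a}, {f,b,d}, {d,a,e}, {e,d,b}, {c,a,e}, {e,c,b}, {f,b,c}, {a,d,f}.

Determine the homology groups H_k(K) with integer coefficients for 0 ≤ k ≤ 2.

H_0 ≅ Z,  H_1 = 0,  H_2 ≅ Z.

Order the vertices as a < b < c < d < e < f. Listing each simplex with vertices in this order, K has dimension 2 with simplices:

  0-simplices (6): a, b, c, d, e, f
  1-simplices (12): ac, ad, ae, af, bc, bd, be, bf, ce, cf, de, df
  2-simplices (8): ace, acf, ade, adf, bce, bcf, bde, bdf

Hence C_0 ≅ Z^6, C_1 ≅ Z^12, C_2 ≅ Z^8.

Boundary ∂_1: C_1 → C_0 maps an edge to its endpoints' difference, ∂[p,q] = q − p. For instance
  ∂ad = d − a.
As a 6×12 matrix over Z this has rank 5, with invariant factors (1,1,1,1,1).

∂_2: C_2 → C_1 maps a triangle to the signed sum of its edges. For instance
  ∂bce = ce − be + bc,
  ∂acf = cf − af + ac.
This gives a 12×8 integer matrix of rank 7; reducing to Smith normal form yields diagonal entries (1,1,1,1,1,1,1).

Computing H_k = (kernel of ∂_k) / (image of ∂_{k+1}):

  H_0: rank C_0 − rank ∂_1 = 6 − 5 = 1, and the invariant factors of ∂_1 are all 1, so H_0 ≅ Z.
  H_1: rank ker ∂_1 − rank ∂_2 = (12 − 5) − 7 = 0, and the invariant factors of ∂_2 are all 1, so H_1 ≅ 0.
  H_2: rank ker ∂_2 − rank ∂_3 = (8 − 7) − 0 = 1, and there is no ∂_3, so H_2 ≅ Z.

(K is a triangulation of the 2-sphere S^2.)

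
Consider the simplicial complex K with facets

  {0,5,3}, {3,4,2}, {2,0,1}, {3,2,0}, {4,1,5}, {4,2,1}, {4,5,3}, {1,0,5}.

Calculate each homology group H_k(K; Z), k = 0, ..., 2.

We work with the vertex ordering 0 < 1 < 2 < 3 < 4 < 5. The simplices of K, each written with vertices in increasing order, are:

  0-simplices (6): [0], [1], [2], [3], [4], [5]
  1-simplices (12): [0,1], [0,2], [0,3], [0,5], [1,2], [1,4], [1,5], [2,3], [2,4], [3,4], [3,5], [4,5]
  2-simplices (8): [0,1,2], [0,1,5], [0,2,3], [0,3,5], [1,2,4], [1,4,5], [2,3,4], [3,4,5]

so the chain groups are C_0 ≅ Z^6, C_1 ≅ Z^12, C_2 ≅ Z^8.

The boundary map ∂_1: C_1 → C_0 maps an edge to its endpoints' difference, ∂[p,q] = q − p.
This gives a 6×12 integer matrix of rank 5; reducing to Smith normal form yields diagonal entries (1,1,1,1,1).

Boundary ∂_2: C_2 → C_1 acts by ∂[p,q,r] = [q,r] − [p,r] + [p,q]. For instance
  ∂[1,4,5] = [4,5] − [1,5] + [1,4],
  ∂[3,4,5] = [4,5] − [3,5] + [3,4].
The resulting 12×8 matrix has rank 7, and its Smith normal form has invariant factors (1,1,1,1,1,1,1).

Computing H_k = (kernel of ∂_k) / (image of ∂_{k+1}):

  H_0: rank C_0 − rank ∂_1 = 6 − 5 = 1, and the invariant factors of ∂_1 are all 1, so H_0 = Z.
  H_1: rank ker ∂_1 − rank ∂_2 = (12 − 5) − 7 = 0, and the invariant factors of ∂_2 are all 1, so H_1 = 0.
  H_2: rank ker ∂_2 − rank ∂_3 = (8 − 7) − 0 = 1, and there is no ∂_3, so H_2 = Z.

(K is a triangulation of the 2-sphere S^2.)

H_0 ≅ Z,  H_1 = 0,  H_2 ≅ Z.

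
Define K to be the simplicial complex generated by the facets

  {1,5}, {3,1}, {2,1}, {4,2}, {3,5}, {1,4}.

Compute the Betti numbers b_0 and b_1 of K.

b_0 = 1, b_1 = 2.

Fix the vertex order 1 < 2 < 3 < 4 < 5 and write every simplex with vertices in increasing order. Then dim K = 1 and the simplices of K are:

  0-simplices (5): [1], [2], [3], [4], [5]
  1-simplices (6): [1,2], [1,3], [1,4], [1,5], [2,4], [3,5]

giving chain groups C_0 ≅ Z^5, C_1 ≅ Z^6.

The boundary map ∂_1: C_1 → C_0 maps an edge to its endpoints' difference, ∂[p,q] = q − p.
The 5×6 boundary matrix has rank 4 and Smith normal form diag(1,1,1,1).

From H_k ≅ ker(∂_k) / im(∂_{k+1}) we obtain:

  H_0: rank C_0 − rank ∂_1 = 5 − 4 = 1, and the invariant factors of ∂_1 are all 1, so H_0 ≅ Z.
  H_1: rank ker ∂_1 − rank ∂_2 = (6 − 4) − 0 = 2, and there is no ∂_2, so H_1 ≅ Z^2.

As a check, the Euler characteristic is 5 − 6 = -1, which agrees with 1 − 2 = -1.

Hence the Betti numbers are b_0 = 1, b_1 = 2.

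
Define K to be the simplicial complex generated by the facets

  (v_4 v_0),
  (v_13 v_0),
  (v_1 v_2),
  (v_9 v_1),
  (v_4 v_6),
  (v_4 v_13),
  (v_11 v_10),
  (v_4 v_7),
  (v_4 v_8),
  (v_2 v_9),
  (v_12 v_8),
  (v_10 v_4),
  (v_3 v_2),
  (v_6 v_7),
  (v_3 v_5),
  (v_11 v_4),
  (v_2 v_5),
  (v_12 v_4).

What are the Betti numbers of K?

We work with the vertex ordering v_0 < v_1 < v_2 < v_3 < v_4 < v_5 < v_6 < v_7 < v_8 < v_9 < v_10 < v_11 < v_12 < v_13. The simplices of K, each written with vertices in increasing order, are:

  0-simplices (14): [v_0], [v_1], [v_2], [v_3], [v_4], [v_5], [v_6], [v_7], [v_8], [v_9], [v_10], [v_11], [v_12], [v_13]
  1-simplices (18): (18 of them)

Hence C_0 ≅ Z^14, C_1 ≅ Z^18.

The boundary map ∂_1: C_1 → C_0 maps an edge to its endpoints' difference, ∂[p,q] = q − p.
This gives a 14×18 integer matrix of rank 12; reducing to Smith normal form yields diagonal entries (1,1,1,1,1,1,1,1,1,1,1,1).

From H_k ≅ ker(∂_k) / im(∂_{k+1}) we obtain:

  H_0: rank C_0 − rank ∂_1 = 14 − 12 = 2, and the invariant factors of ∂_1 are all 1, so H_0 ≅ Z^2.
  H_1: rank ker ∂_1 − rank ∂_2 = (18 − 12) − 0 = 6, and there is no ∂_2, so H_1 ≅ Z^6.

As a check, the Euler characteristic is 14 − 18 = -4, which agrees with 2 − 6 = -4.

Hence the Betti numbers are b_0 = 2, b_1 = 6.

b_0 = 2, b_1 = 6.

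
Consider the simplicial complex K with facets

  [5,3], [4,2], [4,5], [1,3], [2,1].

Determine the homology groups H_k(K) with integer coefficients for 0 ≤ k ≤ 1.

We work with the vertex ordering 1 < 2 < 3 < 4 < 5. The simplices of K, each written with vertices in increasing order, are:

  0-simplices (5): [1], [2], [3], [4], [5]
  1-simplices (5): [1,2], [1,3], [2,4], [3,5], [4,5]

Hence C_0 ≅ Z^5, C_1 ≅ Z^5.

∂_1: C_1 → C_0 is given by ∂[p,q] = [q] − [p]. For instance
  ∂[2,4] = [4] − [2].
The 5×5 boundary matrix has rank 4 and Smith normal form diag(1,1,1,1).

From H_k ≅ ker(∂_k) / im(∂_{k+1}) we obtain:

  H_0: rank C_0 − rank ∂_1 = 5 − 4 = 1, and the invariant factors of ∂_1 are all 1, so H_0 ≅ Z.
  H_1: rank ker ∂_1 − rank ∂_2 = (5 − 4) − 0 = 1, and there is no ∂_2, so H_1 ≅ Z.

H_0 ≅ Z,  H_1 ≅ Z.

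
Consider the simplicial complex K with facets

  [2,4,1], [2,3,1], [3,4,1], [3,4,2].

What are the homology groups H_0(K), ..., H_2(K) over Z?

H_0 = Z,  H_1 = 0,  H_2 = Z.

K has 4 vertices, 6 edges, 4 triangles.
rank ∂_0 = 0, rank ∂_1 = 3 ⇒ b_0 = 4 − 0 − 3 = 1; all invariant factors of ∂_1 are 1 so no torsion. So H_0 ≅ Z.
rank ∂_1 = 3, rank ∂_2 = 3 ⇒ b_1 = 6 − 3 − 3 = 0; all invariant factors of ∂_2 are 1 so no torsion. So H_1 ≅ 0.
rank ∂_2 = 3, rank ∂_3 = 0 ⇒ b_2 = 4 − 3 − 0 = 1. So H_2 ≅ Z.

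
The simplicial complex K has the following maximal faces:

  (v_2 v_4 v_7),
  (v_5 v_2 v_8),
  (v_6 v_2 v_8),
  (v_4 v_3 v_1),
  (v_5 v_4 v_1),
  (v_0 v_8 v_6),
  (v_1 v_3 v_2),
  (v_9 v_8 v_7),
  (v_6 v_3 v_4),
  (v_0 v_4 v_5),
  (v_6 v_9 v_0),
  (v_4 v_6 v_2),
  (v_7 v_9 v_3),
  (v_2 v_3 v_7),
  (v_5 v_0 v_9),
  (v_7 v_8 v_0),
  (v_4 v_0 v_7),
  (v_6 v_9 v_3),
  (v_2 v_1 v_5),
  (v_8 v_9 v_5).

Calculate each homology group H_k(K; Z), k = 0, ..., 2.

H_0 ≅ Z,  H_1 ≅ Z ⊕ Z_2,  H_2 = 0.

Order the vertices as v_0 < v_1 < v_2 < v_3 < v_4 < v_5 < v_6 < v_7 < v_8 < v_9. Listing each simplex with vertices in this order, K has dimension 2 with simplices:

  0-simplices (10): [v_0], [v_1], [v_2], [v_3], [v_4], [v_5], [v_6], [v_7], [v_8], [v_9]
  1-simplices (30): (30 of them)
  2-simplices (20): (20 of them)

Hence C_0 ≅ Z^10, C_1 ≅ Z^30, C_2 ≅ Z^20.

Boundary ∂_1: C_1 → C_0 is given by ∂[p,q] = [q] − [p]. For instance
  ∂[v_0,v_6] = [v_6] − [v_0].
As a 10×30 matrix over Z this has rank 9, with invariant factors (1,1,1,1,1,1,1,1,1).

∂_2: C_2 → C_1 acts by ∂[p,q,r] = [q,r] − [p,r] + [p,q]. For instance
  ∂[v_0,v_4,v_5] = [v_4,v_5] − [v_0,v_5] + [v_0,v_4],
  ∂[v_0,v_7,v_8] = [v_7,v_8] − [v_0,v_8] + [v_0,v_7].
This gives a 30×20 integer matrix of rank 20; reducing to Smith normal form yields diagonal entries (1,1,1,1,1,1,1,1,1,1,1,1,1,1,1,1,1,1,1,2).

Computing H_k = (kernel of ∂_k) / (image of ∂_{k+1}):

  H_0: rank C_0 − rank ∂_1 = 10 − 9 = 1, and the invariant factors of ∂_1 are all 1, so H_0 ≅ Z.
  H_1: rank ker ∂_1 − rank ∂_2 = (30 − 9) − 20 = 1, and ∂_2 has invariant factor 2 > 1, so H_1 ≅ Z ⊕ Z_2.
  H_2: rank ker ∂_2 − rank ∂_3 = (20 − 20) − 0 = 0, and there is no ∂_3, so H_2 ≅ 0.

As a check, the Euler characteristic is 10 − 30 + 20 = 0, which agrees with 1 − 1 + 0 = 0.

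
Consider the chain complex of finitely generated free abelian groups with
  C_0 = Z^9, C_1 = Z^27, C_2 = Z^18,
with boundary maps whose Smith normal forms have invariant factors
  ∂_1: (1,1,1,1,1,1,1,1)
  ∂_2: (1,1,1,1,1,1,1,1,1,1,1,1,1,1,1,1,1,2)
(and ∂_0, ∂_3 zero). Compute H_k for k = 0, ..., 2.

H_0: b_0 = 9 − 0 − 8 = 1; torsion from ∂_1 factors > 1: none. So H_0 = Z.
H_1: b_1 = 27 − 8 − 18 = 1; torsion from ∂_2 factors > 1: [2]. So H_1 = Z ⊕ Z/2.
H_2: b_2 = 18 − 18 − 0 = 0; torsion from ∂_3 factors > 1: none. So H_2 = 0.

H_0 = Z,  H_1 = Z ⊕ Z/2,  H_2 = 0.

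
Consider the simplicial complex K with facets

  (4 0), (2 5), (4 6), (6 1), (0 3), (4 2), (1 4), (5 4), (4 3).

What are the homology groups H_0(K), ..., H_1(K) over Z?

Take the total order 0 < 1 < 2 < 3 < 4 < 5 < 6 on the vertex set. Then K (dimension 1) consists of the simplices:

  0-simplices (7): [0], [1], [2], [3], [4], [5], [6]
  1-simplices (9): [0,3], [0,4], [1,4], [1,6], [2,4], [2,5], [3,4], [4,5], [4,6]

Hence C_0 ≅ Z^7, C_1 ≅ Z^9.

The boundary map ∂_1: C_1 → C_0 is given by ∂[p,q] = [q] − [p].
The resulting 7×9 matrix has rank 6, and its Smith normal form has invariant factors (1,1,1,1,1,1).

Reading off H_k = ker ∂_k / im ∂_{k+1}:

  H_0: rank C_0 − rank ∂_1 = 7 − 6 = 1, and the invariant factors of ∂_1 are all 1, so H_0 = Z.
  H_1: rank ker ∂_1 − rank ∂_2 = (9 − 6) − 0 = 3, and there is no ∂_2, so H_1 = Z^3.

As a check, the Euler characteristic is 7 − 9 = -2, which agrees with 1 − 3 = -2.
(K is a triangulation of a wedge of 3 circles.)

H_0 = Z,  H_1 = Z^3.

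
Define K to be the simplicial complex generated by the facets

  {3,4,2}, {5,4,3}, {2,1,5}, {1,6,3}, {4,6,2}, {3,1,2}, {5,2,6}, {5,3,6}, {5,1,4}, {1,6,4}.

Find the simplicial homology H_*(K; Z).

H_0 ≅ Z,  H_1 ≅ Z/2,  H_2 = 0.

Take the total order 1 < 2 < 3 < 4 < 5 < 6 on the vertex set. Then K (dimension 2) consists of the simplices:

  0-simplices (6): [1], [2], [3], [4], [5], [6]
  1-simplices (15): [1,2], [1,3], [1,4], [1,5], [1,6], [2,3], [2,4], [2,5], [2,6], [3,4], [3,5], [3,6], [4,5], [4,6], [5,6]
  2-simplices (10): [1,2,3], [1,2,5], [1,3,6], [1,4,5], [1,4,6], [2,3,4], [2,4,6], [2,5,6], [3,4,5], [3,5,6]

giving chain groups C_0 ≅ Z^6, C_1 ≅ Z^15, C_2 ≅ Z^10.

∂_1: C_1 → C_0 maps an edge to its endpoints' difference, ∂[p,q] = q − p. For instance
  ∂[3,4] = [4] − [3].
As a 6×15 matrix over Z this has rank 5, with invariant factors (1,1,1,1,1).

∂_2: C_2 → C_1 maps a triangle to the signed sum of its edges. For instance
  ∂[1,2,5] = [2,5] − [1,5] + [1,2],
  ∂[1,3,6] = [3,6] − [1,6] + [1,3].
The 15×10 boundary matrix has rank 10 and Smith normal form diag(1,1,1,1,1,1,1,1,1,2).

Now H_k = ker ∂_k / im ∂_{k+1}, so:

  H_0: rank C_0 − rank ∂_1 = 6 − 5 = 1, and the invariant factors of ∂_1 are all 1, so H_0 = Z.
  H_1: rank ker ∂_1 − rank ∂_2 = (15 − 5) − 10 = 0, and ∂_2 has invariant factor 2 > 1, so H_1 = Z/2.
  H_2: rank ker ∂_2 − rank ∂_3 = (10 − 10) − 0 = 0, and there is no ∂_3, so H_2 = 0.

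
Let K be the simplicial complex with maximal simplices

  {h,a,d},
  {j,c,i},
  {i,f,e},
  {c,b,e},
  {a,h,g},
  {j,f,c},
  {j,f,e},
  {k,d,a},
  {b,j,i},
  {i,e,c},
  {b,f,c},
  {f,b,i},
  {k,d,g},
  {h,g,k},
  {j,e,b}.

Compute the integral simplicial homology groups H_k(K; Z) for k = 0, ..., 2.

Fix the vertex order a < b < c < d < e < f < g < h < i < j < k and write every simplex with vertices in increasing order. Then dim K = 2 and the simplices of K are:

  0-simplices (11): a, b, c, d, e, f, g, h, i, j, k
  1-simplices (25): ad, ag, ah, ak, bc, be, bf, bi, bj, ce, cf, ci, cj, dg, dh, dk, ef, ei, ej, fi, fj, gh, gk, hk, ij
  2-simplices (15): adh, adk, agh, bce, bcf, bej, bfi, bij, cei, cfj, cij, dgk, efi, efj, ghk

so the chain groups are C_0 ≅ Z^11, C_1 ≅ Z^25, C_2 ≅ Z^15.

Boundary ∂_1: C_1 → C_0 is given by ∂[p,q] = [q] − [p].
As a 11×25 matrix over Z this has rank 9, with invariant factors (1,1,1,1,1,1,1,1,1).

∂_2: C_2 → C_1 maps a triangle to the signed sum of its edges. For instance
  ∂adk = dk − ak + ad,
  ∂bce = ce − be + bc.
The resulting 25×15 matrix has rank 15, and its Smith normal form has invariant factors (1,1,1,1,1,1,1,1,1,1,1,1,1,1,2).

Now H_k = ker ∂_k / im ∂_{k+1}, so:

  H_0: rank C_0 − rank ∂_1 = 11 − 9 = 2, and the invariant factors of ∂_1 are all 1, so H_0 = Z^2.
  H_1: rank ker ∂_1 − rank ∂_2 = (25 − 9) − 15 = 1, and ∂_2 has invariant factor 2 > 1, so H_1 = Z ⊕ Z/2Z.
  H_2: rank ker ∂_2 − rank ∂_3 = (15 − 15) − 0 = 0, and there is no ∂_3, so H_2 = 0.

H_0 ≅ Z^2,  H_1 ≅ Z ⊕ Z/2Z,  H_2 = 0.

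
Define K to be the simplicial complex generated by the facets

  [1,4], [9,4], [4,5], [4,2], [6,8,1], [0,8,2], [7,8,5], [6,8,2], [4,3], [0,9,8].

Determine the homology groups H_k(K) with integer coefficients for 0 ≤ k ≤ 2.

H_0 = Z,  H_1 = Z^3,  H_2 = 0.

Fix the vertex order 0 < 1 < 2 < 3 < 4 < 5 < 6 < 7 < 8 < 9 and write every simplex with vertices in increasing order. Then dim K = 2 and the simplices of K are:

  0-simplices (10): [0], [1], [2], [3], [4], [5], [6], [7], [8], [9]
  1-simplices (17): [0,2], [0,8], [0,9], [1,4], [1,6], [1,8], [2,4], [2,6], [2,8], [3,4], [4,5], [4,9], [5,7], [5,8], [6,8], [7,8], [8,9]
  2-simplices (5): [0,2,8], [0,8,9], [1,6,8], [2,6,8], [5,7,8]

so the chain groups are C_0 ≅ Z^10, C_1 ≅ Z^17, C_2 ≅ Z^5.

∂_1: C_1 → C_0 maps an edge to its endpoints' difference, ∂[p,q] = q − p.
This gives a 10×17 integer matrix of rank 9; reducing to Smith normal form yields diagonal entries (1,1,1,1,1,1,1,1,1).

∂_2: C_2 → C_1 acts by ∂[p,q,r] = [q,r] − [p,r] + [p,q]. For instance
  ∂[1,6,8] = [6,8] − [1,8] + [1,6],
  ∂[0,8,9] = [8,9] − [0,9] + [0,8].
As a 17×5 matrix over Z this has rank 5, with invariant factors (1,1,1,1,1).

Now H_k = ker ∂_k / im ∂_{k+1}, so:

  H_0: rank C_0 − rank ∂_1 = 10 − 9 = 1, and the invariant factors of ∂_1 are all 1, so H_0 = Z.
  H_1: rank ker ∂_1 − rank ∂_2 = (17 − 9) − 5 = 3, and the invariant factors of ∂_2 are all 1, so H_1 = Z^3.
  H_2: rank ker ∂_2 − rank ∂_3 = (5 − 5) − 0 = 0, and there is no ∂_3, so H_2 = 0.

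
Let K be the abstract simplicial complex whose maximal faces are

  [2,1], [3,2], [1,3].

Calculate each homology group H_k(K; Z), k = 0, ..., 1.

H_0 = Z,  H_1 = Z.

Take the total order 1 < 2 < 3 on the vertex set. Then K (dimension 1) consists of the simplices:

  0-simplices (3): [1], [2], [3]
  1-simplices (3): [1,2], [1,3], [2,3]

giving chain groups C_0 ≅ Z^3, C_1 ≅ Z^3.

The boundary map ∂_1: C_1 → C_0 is given by ∂[p,q] = [q] − [p]. For instance
  ∂[2,3] = [3] − [2].
The resulting 3×3 matrix has rank 2, and its Smith normal form has invariant factors (1,1).

From H_k ≅ ker(∂_k) / im(∂_{k+1}) we obtain:

  H_0: rank C_0 − rank ∂_1 = 3 − 2 = 1, and the invariant factors of ∂_1 are all 1, so H_0 ≅ Z.
  H_1: rank ker ∂_1 − rank ∂_2 = (3 − 2) − 0 = 1, and there is no ∂_2, so H_1 ≅ Z.

As a check, the Euler characteristic is 3 − 3 = 0, which agrees with 1 − 1 = 0.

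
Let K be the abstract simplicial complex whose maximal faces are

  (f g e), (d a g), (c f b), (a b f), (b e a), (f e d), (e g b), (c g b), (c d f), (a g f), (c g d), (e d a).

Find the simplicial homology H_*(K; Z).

Fix the vertex order a < b < c < d < e < f < g and write every simplex with vertices in increasing order. Then dim K = 2 and the simplices of K are:

  0-simplices (7): a, b, c, d, e, f, g
  1-simplices (18): ab, ad, ae, af, ag, bc, be, bf, bg, cd, cf, cg, de, df, dg, ef, eg, fg
  2-simplices (12): abe, abf, ade, adg, afg, bcf, bcg, beg, cdf, cdg, def, efg

Hence C_0 ≅ Z^7, C_1 ≅ Z^18, C_2 ≅ Z^12.

Boundary ∂_1: C_1 → C_0 is given by ∂[p,q] = [q] − [p].
The resulting 7×18 matrix has rank 6, and its Smith normal form has invariant factors (1,1,1,1,1,1).

∂_2: C_2 → C_1 sends each 2-simplex [p,q,r] to [q,r] − [p,r] + [p,q]. For instance
  ∂beg = eg − bg + be,
  ∂abe = be − ae + ab.
This gives a 18×12 integer matrix of rank 12; reducing to Smith normal form yields diagonal entries (1,1,1,1,1,1,1,1,1,1,1,2).

Computing H_k = (kernel of ∂_k) / (image of ∂_{k+1}):

  H_0: rank C_0 − rank ∂_1 = 7 − 6 = 1, and the invariant factors of ∂_1 are all 1, so H_0 = Z.
  H_1: rank ker ∂_1 − rank ∂_2 = (18 − 6) − 12 = 0, and ∂_2 has invariant factor 2 > 1, so H_1 = Z/2.
  H_2: rank ker ∂_2 − rank ∂_3 = (12 − 12) − 0 = 0, and there is no ∂_3, so H_2 = 0.

H_0 ≅ Z,  H_1 ≅ Z/2,  H_2 = 0.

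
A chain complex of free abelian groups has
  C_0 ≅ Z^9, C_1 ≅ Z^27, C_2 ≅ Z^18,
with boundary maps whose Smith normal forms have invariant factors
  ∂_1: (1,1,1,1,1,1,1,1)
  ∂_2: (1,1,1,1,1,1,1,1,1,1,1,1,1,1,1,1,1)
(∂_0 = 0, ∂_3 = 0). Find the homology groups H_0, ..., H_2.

H_0 ≅ Z,  H_1 ≅ Z^2,  H_2 ≅ Z.

H_0: b_0 = 9 − 0 − 8 = 1; torsion from ∂_1 factors > 1: none. So H_0 ≅ Z.
H_1: b_1 = 27 − 8 − 17 = 2; torsion from ∂_2 factors > 1: none. So H_1 ≅ Z^2.
H_2: b_2 = 18 − 17 − 0 = 1; torsion from ∂_3 factors > 1: none. So H_2 ≅ Z.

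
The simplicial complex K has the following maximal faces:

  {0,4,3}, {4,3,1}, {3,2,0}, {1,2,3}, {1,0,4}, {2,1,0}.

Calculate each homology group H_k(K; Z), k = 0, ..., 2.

H_0 ≅ Z,  H_1 = 0,  H_2 ≅ Z.

We work with the vertex ordering 0 < 1 < 2 < 3 < 4. The simplices of K, each written with vertices in increasing order, are:

  0-simplices (5): [0], [1], [2], [3], [4]
  1-simplices (9): [0,1], [0,2], [0,3], [0,4], [1,2], [1,3], [1,4], [2,3], [3,4]
  2-simplices (6): [0,1,2], [0,1,4], [0,2,3], [0,3,4], [1,2,3], [1,3,4]

giving chain groups C_0 ≅ Z^5, C_1 ≅ Z^9, C_2 ≅ Z^6.

Boundary ∂_1: C_1 → C_0 maps an edge to its endpoints' difference, ∂[p,q] = q − p. For instance
  ∂[3,4] = [4] − [3].
This gives a 5×9 integer matrix of rank 4; reducing to Smith normal form yields diagonal entries (1,1,1,1).

Boundary ∂_2: C_2 → C_1 acts by ∂[p,q,r] = [q,r] − [p,r] + [p,q]. For instance
  ∂[0,3,4] = [3,4] − [0,4] + [0,3],
  ∂[0,1,2] = [1,2] − [0,2] + [0,1].
As a 9×6 matrix over Z this has rank 5, with invariant factors (1,1,1,1,1).

Now H_k = ker ∂_k / im ∂_{k+1}, so:

  H_0: rank C_0 − rank ∂_1 = 5 − 4 = 1, and the invariant factors of ∂_1 are all 1, so H_0 = Z.
  H_1: rank ker ∂_1 − rank ∂_2 = (9 − 4) − 5 = 0, and the invariant factors of ∂_2 are all 1, so H_1 = 0.
  H_2: rank ker ∂_2 − rank ∂_3 = (6 − 5) − 0 = 1, and there is no ∂_3, so H_2 = Z.

As a check, the Euler characteristic is 5 − 9 + 6 = 2, which agrees with 1 − 0 + 1 = 2.
(K is a triangulation of the 2-sphere S^2.)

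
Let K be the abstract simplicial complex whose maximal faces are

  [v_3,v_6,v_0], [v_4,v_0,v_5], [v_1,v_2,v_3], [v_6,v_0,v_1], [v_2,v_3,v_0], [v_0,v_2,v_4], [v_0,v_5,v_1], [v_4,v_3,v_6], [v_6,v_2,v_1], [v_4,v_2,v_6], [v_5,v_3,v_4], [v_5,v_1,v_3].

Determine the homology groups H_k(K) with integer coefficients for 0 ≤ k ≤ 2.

Take the total order v_0 < v_1 < v_2 < v_3 < v_4 < v_5 < v_6 on the vertex set. Then K (dimension 2) consists of the simplices:

  0-simplices (7): [v_0], [v_1], [v_2], [v_3], [v_4], [v_5], [v_6]
  1-simplices (18): (18 of them)
  2-simplices (12): (12 of them)

so the chain groups are C_0 ≅ Z^7, C_1 ≅ Z^18, C_2 ≅ Z^12.

Boundary ∂_1: C_1 → C_0 sends each edge [p,q] (with p < q) to q − p. For instance
  ∂[v_0,v_5] = [v_5] − [v_0].
The resulting 7×18 matrix has rank 6, and its Smith normal form has invariant factors (1,1,1,1,1,1).

∂_2: C_2 → C_1 sends each 2-simplex [p,q,r] to [q,r] − [p,r] + [p,q]. For instance
  ∂[v_3,v_4,v_6] = [v_4,v_6] − [v_3,v_6] + [v_3,v_4],
  ∂[v_3,v_4,v_5] = [v_4,v_5] − [v_3,v_5] + [v_3,v_4].
This gives a 18×12 integer matrix of rank 12; reducing to Smith normal form yields diagonal entries (1,1,1,1,1,1,1,1,1,1,1,2).

From H_k ≅ ker(∂_k) / im(∂_{k+1}) we obtain:

  H_0: rank C_0 − rank ∂_1 = 7 − 6 = 1, and the invariant factors of ∂_1 are all 1, so H_0 = Z.
  H_1: rank ker ∂_1 − rank ∂_2 = (18 − 6) − 12 = 0, and ∂_2 has invariant factor 2 > 1, so H_1 = Z/2Z.
  H_2: rank ker ∂_2 − rank ∂_3 = (12 − 12) − 0 = 0, and there is no ∂_3, so H_2 = 0.

As a check, the Euler characteristic is 7 − 18 + 12 = 1, which agrees with 1 − 0 + 0 = 1.

H_0 ≅ Z,  H_1 ≅ Z/2Z,  H_2 = 0.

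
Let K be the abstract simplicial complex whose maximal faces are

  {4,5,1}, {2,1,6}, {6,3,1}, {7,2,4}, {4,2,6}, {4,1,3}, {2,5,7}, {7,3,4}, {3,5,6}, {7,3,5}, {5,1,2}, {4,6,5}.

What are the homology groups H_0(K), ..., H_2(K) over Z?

H_0 = Z,  H_1 = Z_2,  H_2 = 0.

K has 7 vertices, 18 edges, 12 triangles.
rank ∂_0 = 0, rank ∂_1 = 6 ⇒ b_0 = 7 − 0 − 6 = 1; all invariant factors of ∂_1 are 1 so no torsion. So H_0 = Z.
rank ∂_1 = 6, rank ∂_2 = 12 ⇒ b_1 = 18 − 6 − 12 = 0; ∂_2 has invariant factor(s) [2] giving torsion. So H_1 = Z_2.
rank ∂_2 = 12, rank ∂_3 = 0 ⇒ b_2 = 12 − 12 − 0 = 0. So H_2 = 0.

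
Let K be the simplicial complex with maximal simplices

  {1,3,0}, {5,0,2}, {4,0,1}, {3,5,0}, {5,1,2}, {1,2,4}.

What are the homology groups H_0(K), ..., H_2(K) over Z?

H_0 = Z,  H_1 = Z,  H_2 = 0.

Take the total order 0 < 1 < 2 < 3 < 4 < 5 on the vertex set. Then K (dimension 2) consists of the simplices:

  0-simplices (6): [0], [1], [2], [3], [4], [5]
  1-simplices (12): [0,1], [0,2], [0,3], [0,4], [0,5], [1,2], [1,3], [1,4], [1,5], [2,4], [2,5], [3,5]
  2-simplices (6): [0,1,3], [0,1,4], [0,2,5], [0,3,5], [1,2,4], [1,2,5]

so the chain groups are C_0 ≅ Z^6, C_1 ≅ Z^12, C_2 ≅ Z^6.

Boundary ∂_1: C_1 → C_0 is given by ∂[p,q] = [q] − [p]. For instance
  ∂[3,5] = [5] − [3].
As a 6×12 matrix over Z this has rank 5, with invariant factors (1,1,1,1,1).

∂_2: C_2 → C_1 sends each 2-simplex [p,q,r] to [q,r] − [p,r] + [p,q]. For instance
  ∂[0,3,5] = [3,5] − [0,5] + [0,3],
  ∂[1,2,4] = [2,4] − [1,4] + [1,2].
This gives a 12×6 integer matrix of rank 6; reducing to Smith normal form yields diagonal entries (1,1,1,1,1,1).

Reading off H_k = ker ∂_k / im ∂_{k+1}:

  H_0: rank C_0 − rank ∂_1 = 6 − 5 = 1, and the invariant factors of ∂_1 are all 1, so H_0 = Z.
  H_1: rank ker ∂_1 − rank ∂_2 = (12 − 5) − 6 = 1, and the invariant factors of ∂_2 are all 1, so H_1 = Z.
  H_2: rank ker ∂_2 − rank ∂_3 = (6 − 6) − 0 = 0, and there is no ∂_3, so H_2 = 0.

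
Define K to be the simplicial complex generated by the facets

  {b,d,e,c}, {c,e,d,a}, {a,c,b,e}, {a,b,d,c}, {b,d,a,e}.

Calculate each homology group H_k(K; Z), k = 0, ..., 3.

Fix the vertex order a < b < c < d < e and write every simplex with vertices in increasing order. Then dim K = 3 and the simplices of K are:

  0-simplices (5): a, b, c, d, e
  1-simplices (10): ab, ac, ad, ae, bc, bd, be, cd, ce, de
  2-simplices (10): abc, abd, abe, acd, ace, ade, bcd, bce, bde, cde
  3-simplices (5): abcd, abce, abde, acde, bcde

giving chain groups C_0 ≅ Z^5, C_1 ≅ Z^10, C_2 ≅ Z^10, C_3 ≅ Z^5.

∂_1: C_1 → C_0 sends each edge [p,q] (with p < q) to q − p.
The resulting 5×10 matrix has rank 4, and its Smith normal form has invariant factors (1,1,1,1).

The boundary map ∂_2: C_2 → C_1 acts by ∂[p,q,r] = [q,r] − [p,r] + [p,q]. For instance
  ∂ade = de − ae + ad,
  ∂acd = cd − ad + ac.
This gives a 10×10 integer matrix of rank 6; reducing to Smith normal form yields diagonal entries (1,1,1,1,1,1).

Boundary ∂_3: C_3 → C_2 sends each 3-simplex σ to the alternating sum Σ_i (−1)^i (σ with its i-th vertex removed). For instance
  ∂abce = bce − ace + abe − abc,
  ∂abde = bde − ade + abe − abd.
This gives a 10×5 integer matrix of rank 4; reducing to Smith normal form yields diagonal entries (1,1,1,1).

Now H_k = ker ∂_k / im ∂_{k+1}, so:

  H_0: rank C_0 − rank ∂_1 = 5 − 4 = 1, and the invariant factors of ∂_1 are all 1, so H_0 ≅ Z.
  H_1: rank ker ∂_1 − rank ∂_2 = (10 − 4) − 6 = 0, and the invariant factors of ∂_2 are all 1, so H_1 ≅ 0.
  H_2: rank ker ∂_2 − rank ∂_3 = (10 − 6) − 4 = 0, and the invariant factors of ∂_3 are all 1, so H_2 ≅ 0.
  H_3: rank ker ∂_3 − rank ∂_4 = (5 − 4) − 0 = 1, and there is no ∂_4, so H_3 ≅ Z.

H_0 ≅ Z,  H_1 = 0,  H_2 = 0,  H_3 ≅ Z.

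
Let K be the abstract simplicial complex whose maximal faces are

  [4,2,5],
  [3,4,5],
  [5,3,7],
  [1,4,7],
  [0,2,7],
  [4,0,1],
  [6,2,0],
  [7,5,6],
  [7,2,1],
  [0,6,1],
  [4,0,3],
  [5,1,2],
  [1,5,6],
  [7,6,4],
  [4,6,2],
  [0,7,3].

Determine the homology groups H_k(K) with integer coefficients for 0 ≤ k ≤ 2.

H_0 = Z,  H_1 = Z^2,  H_2 = Z.

Take the total order 0 < 1 < 2 < 3 < 4 < 5 < 6 < 7 on the vertex set. Then K (dimension 2) consists of the simplices:

  0-simplices (8): [0], [1], [2], [3], [4], [5], [6], [7]
  1-simplices (24): (24 of them)
  2-simplices (16): [0,1,4], [0,1,6], [0,2,6], [0,2,7], [0,3,4], [0,3,7], [1,2,5], [1,2,7], [1,4,7], [1,5,6], [2,4,5], [2,4,6], [3,4,5], [3,5,7], [4,6,7], [5,6,7]

Hence C_0 ≅ Z^8, C_1 ≅ Z^24, C_2 ≅ Z^16.

The boundary map ∂_1: C_1 → C_0 is given by ∂[p,q] = [q] − [p].
The resulting 8×24 matrix has rank 7, and its Smith normal form has invariant factors (1,1,1,1,1,1,1).

The boundary map ∂_2: C_2 → C_1 acts by ∂[p,q,r] = [q,r] − [p,r] + [p,q]. For instance
  ∂[1,2,5] = [2,5] − [1,5] + [1,2],
  ∂[3,4,5] = [4,5] − [3,5] + [3,4].
As a 24×16 matrix over Z this has rank 15, with invariant factors (1,1,1,1,1,1,1,1,1,1,1,1,1,1,1).

Reading off H_k = ker ∂_k / im ∂_{k+1}:

  H_0: rank C_0 − rank ∂_1 = 8 − 7 = 1, and the invariant factors of ∂_1 are all 1, so H_0 = Z.
  H_1: rank ker ∂_1 − rank ∂_2 = (24 − 7) − 15 = 2, and the invariant factors of ∂_2 are all 1, so H_1 = Z^2.
  H_2: rank ker ∂_2 − rank ∂_3 = (16 − 15) − 0 = 1, and there is no ∂_3, so H_2 = Z.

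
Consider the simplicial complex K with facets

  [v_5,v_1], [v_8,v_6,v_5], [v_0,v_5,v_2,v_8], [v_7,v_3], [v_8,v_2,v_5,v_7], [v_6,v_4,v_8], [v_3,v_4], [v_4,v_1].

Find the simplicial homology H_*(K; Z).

Fix the vertex order v_0 < v_1 < v_2 < v_3 < v_4 < v_5 < v_6 < v_7 < v_8 and write every simplex with vertices in increasing order. Then dim K = 3 and the simplices of K are:

  0-simplices (9): [v_0], [v_1], [v_2], [v_3], [v_4], [v_5], [v_6], [v_7], [v_8]
  1-simplices (17): (17 of them)
  2-simplices (9): [v_0,v_2,v_5], [v_0,v_2,v_8], [v_0,v_5,v_8], [v_2,v_5,v_7], [v_2,v_5,v_8], [v_2,v_7,v_8], [v_4,v_6,v_8], [v_5,v_6,v_8], [v_5,v_7,v_8]
  3-simplices (2): [v_0,v_2,v_5,v_8], [v_2,v_5,v_7,v_8]

so the chain groups are C_0 ≅ Z^9, C_1 ≅ Z^17, C_2 ≅ Z^9, C_3 ≅ Z^2.

∂_1: C_1 → C_0 maps an edge to its endpoints' difference, ∂[p,q] = q − p.
This gives a 9×17 integer matrix of rank 8; reducing to Smith normal form yields diagonal entries (1,1,1,1,1,1,1,1).

Boundary ∂_2: C_2 → C_1 sends each 2-simplex [p,q,r] to [q,r] − [p,r] + [p,q]. For instance
  ∂[v_0,v_5,v_8] = [v_5,v_8] − [v_0,v_8] + [v_0,v_5],
  ∂[v_5,v_6,v_8] = [v_6,v_8] − [v_5,v_8] + [v_5,v_6].
This gives a 17×9 integer matrix of rank 7; reducing to Smith normal form yields diagonal entries (1,1,1,1,1,1,1).

The boundary map ∂_3: C_3 → C_2 sends each 3-simplex σ to the alternating sum Σ_i (−1)^i (σ with its i-th vertex removed). For instance
  ∂[v_0,v_2,v_5,v_8] = [v_2,v_5,v_8] − [v_0,v_5,v_8] + [v_0,v_2,v_8] − [v_0,v_2,v_5],
  ∂[v_2,v_5,v_7,v_8] = [v_5,v_7,v_8] − [v_2,v_7,v_8] + [v_2,v_5,v_8] − [v_2,v_5,v_7].
This gives a 9×2 integer matrix of rank 2; reducing to Smith normal form yields diagonal entries (1,1).

Now H_k = ker ∂_k / im ∂_{k+1}, so:

  H_0: rank C_0 − rank ∂_1 = 9 − 8 = 1, and the invariant factors of ∂_1 are all 1, so H_0 = Z.
  H_1: rank ker ∂_1 − rank ∂_2 = (17 − 8) − 7 = 2, and the invariant factors of ∂_2 are all 1, so H_1 = Z^2.
  H_2: rank ker ∂_2 − rank ∂_3 = (9 − 7) − 2 = 0, and the invariant factors of ∂_3 are all 1, so H_2 = 0.
  H_3: rank ker ∂_3 − rank ∂_4 = (2 − 2) − 0 = 0, and there is no ∂_4, so H_3 = 0.

H_0 = Z,  H_1 = Z^2,  H_2 = 0,  H_3 = 0.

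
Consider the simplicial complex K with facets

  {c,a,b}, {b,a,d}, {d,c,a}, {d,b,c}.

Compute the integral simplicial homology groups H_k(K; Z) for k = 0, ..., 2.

Order the vertices as a < b < c < d. Listing each simplex with vertices in this order, K has dimension 2 with simplices:

  0-simplices (4): a, b, c, d
  1-simplices (6): ab, ac, ad, bc, bd, cd
  2-simplices (4): abc, abd, acd, bcd

giving chain groups C_0 ≅ Z^4, C_1 ≅ Z^6, C_2 ≅ Z^4.

∂_1: C_1 → C_0 is given by ∂[p,q] = [q] − [p].
This gives a 4×6 integer matrix of rank 3; reducing to Smith normal form yields diagonal entries (1,1,1).

∂_2: C_2 → C_1 maps a triangle to the signed sum of its edges. For instance
  ∂bcd = cd − bd + bc,
  ∂abd = bd − ad + ab.
The resulting 6×4 matrix has rank 3, and its Smith normal form has invariant factors (1,1,1).

Reading off H_k = ker ∂_k / im ∂_{k+1}:

  H_0: rank C_0 − rank ∂_1 = 4 − 3 = 1, and the invariant factors of ∂_1 are all 1, so H_0 ≅ Z.
  H_1: rank ker ∂_1 − rank ∂_2 = (6 − 3) − 3 = 0, and the invariant factors of ∂_2 are all 1, so H_1 ≅ 0.
  H_2: rank ker ∂_2 − rank ∂_3 = (4 − 3) − 0 = 1, and there is no ∂_3, so H_2 ≅ Z.

H_0 = Z,  H_1 = 0,  H_2 = Z.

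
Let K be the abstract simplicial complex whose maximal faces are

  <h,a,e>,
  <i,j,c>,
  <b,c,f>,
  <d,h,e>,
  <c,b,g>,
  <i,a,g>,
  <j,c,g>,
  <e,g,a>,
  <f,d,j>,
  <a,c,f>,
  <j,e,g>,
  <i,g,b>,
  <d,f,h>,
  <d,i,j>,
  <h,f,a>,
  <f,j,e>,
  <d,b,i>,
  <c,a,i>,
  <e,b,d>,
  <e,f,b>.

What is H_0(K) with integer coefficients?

Take the total order a < b < c < d < e < f < g < h < i < j on the vertex set. Then K (dimension 2) consists of the simplices:

  0-simplices (10): a, b, c, d, e, f, g, h, i, j
  1-simplices (30): ac, ae, af, ag, ah, ai, bc, bd, be, bf, bg, bi, cf, cg, ci, cj, de, df, dh, di, dj, ef, eg, eh, ej, fh, fj, gi, gj, ij
  2-simplices (20): acf, aci, aeg, aeh, afh, agi, bcf, bcg, bde, bdi, bef, bgi, cgj, cij, deh, dfh, dfj, dij, efj, egj

so the chain groups are C_0 ≅ Z^10, C_1 ≅ Z^30, C_2 ≅ Z^20.

∂_1: C_1 → C_0 maps an edge to its endpoints' difference, ∂[p,q] = q − p.
As a 10×30 matrix over Z this has rank 9, with invariant factors (1,1,1,1,1,1,1,1,1).

The boundary map ∂_2: C_2 → C_1 maps a triangle to the signed sum of its edges. For instance
  ∂dfh = fh − dh + df,
  ∂bde = de − be + bd.
The resulting 30×20 matrix has rank 20, and its Smith normal form has invariant factors (1,1,1,1,1,1,1,1,1,1,1,1,1,1,1,1,1,1,1,2).

Now H_k = ker ∂_k / im ∂_{k+1}, so:

  H_0: rank C_0 − rank ∂_1 = 10 − 9 = 1, and the invariant factors of ∂_1 are all 1, so H_0 ≅ Z.

H_0 ≅ Z.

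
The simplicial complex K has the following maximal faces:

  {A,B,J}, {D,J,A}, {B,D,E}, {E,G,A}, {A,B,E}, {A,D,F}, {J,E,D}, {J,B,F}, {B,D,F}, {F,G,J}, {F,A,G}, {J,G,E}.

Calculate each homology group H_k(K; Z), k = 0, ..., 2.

K has 7 vertices, 18 edges, 12 triangles.
rank ∂_0 = 0, rank ∂_1 = 6 ⇒ b_0 = 7 − 0 − 6 = 1; all invariant factors of ∂_1 are 1 so no torsion. So H_0 = Z.
rank ∂_1 = 6, rank ∂_2 = 12 ⇒ b_1 = 18 − 6 − 12 = 0; ∂_2 has invariant factor(s) [2] giving torsion. So H_1 = Z/2.
rank ∂_2 = 12, rank ∂_3 = 0 ⇒ b_2 = 12 − 12 − 0 = 0. So H_2 = 0.

H_0 ≅ Z,  H_1 ≅ Z/2,  H_2 = 0.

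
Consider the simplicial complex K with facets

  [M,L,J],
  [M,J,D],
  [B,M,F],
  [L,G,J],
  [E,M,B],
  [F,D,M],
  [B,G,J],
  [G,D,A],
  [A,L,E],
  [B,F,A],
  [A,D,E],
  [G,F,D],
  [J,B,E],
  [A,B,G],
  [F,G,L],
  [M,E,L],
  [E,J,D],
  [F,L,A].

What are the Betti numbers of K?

Fix the vertex order A < B < D < E < F < G < J < L < M and write every simplex with vertices in increasing order. Then dim K = 2 and the simplices of K are:

  0-simplices (9): A, B, D, E, F, G, J, L, M
  1-simplices (27): AB, AD, AE, AF, AG, AL, BE, BF, BG, BJ, BM, DE, DF, DG, DJ, DM, EJ, EL, EM, FG, FL, FM, GJ, GL, JL, JM, LM
  2-simplices (18): ABF, ABG, ADE, ADG, AEL, AFL, BEJ, BEM, BFM, BGJ, DEJ, DFG, DFM, DJM, ELM, FGL, GJL, JLM

Hence C_0 ≅ Z^9, C_1 ≅ Z^27, C_2 ≅ Z^18.

Boundary ∂_1: C_1 → C_0 is given by ∂[p,q] = [q] − [p]. For instance
  ∂JM = M − J.
The 9×27 boundary matrix has rank 8 and Smith normal form diag(1,1,1,1,1,1,1,1).

∂_2: C_2 → C_1 maps a triangle to the signed sum of its edges. For instance
  ∂GJL = JL − GL + GJ,
  ∂BFM = FM − BM + BF.
The resulting 27×18 matrix has rank 18, and its Smith normal form has invariant factors (1,1,1,1,1,1,1,1,1,1,1,1,1,1,1,1,1,2).

Now H_k = ker ∂_k / im ∂_{k+1}, so:

  H_0: rank C_0 − rank ∂_1 = 9 − 8 = 1, and the invariant factors of ∂_1 are all 1, so H_0 = Z.
  H_1: rank ker ∂_1 − rank ∂_2 = (27 − 8) − 18 = 1, and ∂_2 has invariant factor 2 > 1, so H_1 = Z × Z/2.
  H_2: rank ker ∂_2 − rank ∂_3 = (18 − 18) − 0 = 0, and there is no ∂_3, so H_2 = 0.

As a check, the Euler characteristic is 9 − 27 + 18 = 0, which agrees with 1 − 1 + 0 = 0.
(K is a triangulation of the Klein bottle.)

Hence the Betti numbers are b_0 = 1, b_1 = 1, b_2 = 0.

b_0 = 1, b_1 = 1, b_2 = 0.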